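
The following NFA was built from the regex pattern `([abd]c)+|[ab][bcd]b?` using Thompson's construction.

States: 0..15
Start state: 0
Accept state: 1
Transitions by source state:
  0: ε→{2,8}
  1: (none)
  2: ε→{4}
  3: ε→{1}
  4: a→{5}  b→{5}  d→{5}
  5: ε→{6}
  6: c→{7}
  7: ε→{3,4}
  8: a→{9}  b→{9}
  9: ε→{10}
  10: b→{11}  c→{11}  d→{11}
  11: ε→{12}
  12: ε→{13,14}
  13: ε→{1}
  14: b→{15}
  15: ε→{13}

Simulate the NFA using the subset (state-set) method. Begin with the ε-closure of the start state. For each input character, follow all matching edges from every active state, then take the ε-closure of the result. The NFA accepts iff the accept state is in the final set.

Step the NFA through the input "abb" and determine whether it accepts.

Answer: ACCEPT

Trace:
initial (ε-close {0}): {0,2,4,8}
'a' @ 1: {5,6,9,10}
'b' @ 2: {1,11,12,13,14}  ✓accept
'b' @ 3: {1,13,15}  ✓accept
after full input: {1,13,15}  (accept=1 in)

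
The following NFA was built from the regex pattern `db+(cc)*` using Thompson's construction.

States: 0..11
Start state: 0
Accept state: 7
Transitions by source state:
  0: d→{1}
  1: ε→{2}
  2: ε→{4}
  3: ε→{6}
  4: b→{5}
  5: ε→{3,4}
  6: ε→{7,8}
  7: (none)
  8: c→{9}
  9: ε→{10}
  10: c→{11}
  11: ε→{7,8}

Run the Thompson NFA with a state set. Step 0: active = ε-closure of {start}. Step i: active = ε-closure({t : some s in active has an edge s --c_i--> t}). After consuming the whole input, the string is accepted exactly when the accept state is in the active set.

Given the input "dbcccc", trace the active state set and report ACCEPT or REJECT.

S₀ = ε-closure({0}) = {0}
'd' @ 1: {1,2,4}
'b' @ 2: {3,4,5,6,7,8}  (accept∈set)
'c' @ 3: {9,10}
'c' @ 4: {7,8,11}  (accept∈set)
'c' @ 5: {9,10}
'c' @ 6: {7,8,11}  (accept∈set)
end set {7,8,11} — state 7 in

Answer: ACCEPT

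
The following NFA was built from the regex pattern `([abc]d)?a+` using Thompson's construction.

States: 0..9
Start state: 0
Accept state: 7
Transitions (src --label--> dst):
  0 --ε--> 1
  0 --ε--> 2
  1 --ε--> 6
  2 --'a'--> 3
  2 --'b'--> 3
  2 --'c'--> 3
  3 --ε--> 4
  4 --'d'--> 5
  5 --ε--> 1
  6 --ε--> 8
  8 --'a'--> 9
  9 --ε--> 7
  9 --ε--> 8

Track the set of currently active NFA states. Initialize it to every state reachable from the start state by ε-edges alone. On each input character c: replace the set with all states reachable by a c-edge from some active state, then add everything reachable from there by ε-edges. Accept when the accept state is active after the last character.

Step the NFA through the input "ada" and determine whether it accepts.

Answer: ACCEPT

Derivation:
start: ε-closure({0}) = {0,1,2,6,8}
'a' @ 1: {3,4,7,8,9}  ✓accept
'd' @ 2: {1,5,6,8}
'a' @ 3: {7,8,9}  ✓accept
end set {7,8,9} — state 7 in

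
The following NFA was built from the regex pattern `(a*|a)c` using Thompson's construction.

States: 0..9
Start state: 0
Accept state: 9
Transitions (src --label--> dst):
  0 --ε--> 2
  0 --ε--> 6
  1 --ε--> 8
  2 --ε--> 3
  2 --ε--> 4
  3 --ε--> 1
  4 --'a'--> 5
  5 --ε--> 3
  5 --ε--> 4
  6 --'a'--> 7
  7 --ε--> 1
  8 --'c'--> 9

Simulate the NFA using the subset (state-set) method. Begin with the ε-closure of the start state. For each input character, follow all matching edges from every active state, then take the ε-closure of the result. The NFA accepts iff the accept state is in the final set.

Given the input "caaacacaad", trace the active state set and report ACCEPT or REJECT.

initial (ε-close {0}): {0,1,2,3,4,6,8}
'c' @ 1: {9}  [accepting]
'a' @ 2: {}  — state set empty
rest 'aacacaad' ignored (set empty)
after full input: {}  (accept=9 not in)

Answer: REJECT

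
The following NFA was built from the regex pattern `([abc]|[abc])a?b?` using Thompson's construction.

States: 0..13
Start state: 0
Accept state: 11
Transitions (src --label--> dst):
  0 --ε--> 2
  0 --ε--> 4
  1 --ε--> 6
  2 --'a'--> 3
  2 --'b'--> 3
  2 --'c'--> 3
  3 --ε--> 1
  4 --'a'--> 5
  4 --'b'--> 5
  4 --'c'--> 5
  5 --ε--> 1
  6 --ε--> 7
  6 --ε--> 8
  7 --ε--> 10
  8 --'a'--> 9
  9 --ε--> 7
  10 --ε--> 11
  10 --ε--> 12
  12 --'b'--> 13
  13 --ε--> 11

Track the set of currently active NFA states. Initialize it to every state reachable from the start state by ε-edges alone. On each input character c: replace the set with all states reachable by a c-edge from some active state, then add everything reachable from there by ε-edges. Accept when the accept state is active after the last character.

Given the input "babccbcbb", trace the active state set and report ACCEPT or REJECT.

initial (ε-close {0}): {0,2,4}
'b' @ 1: {1,3,5,6,7,8,10,11,12}  [accepting]
'a' @ 2: {7,9,10,11,12}  [accepting]
'b' @ 3: {11,13}  [accepting]
'c' @ 4: {}  — no active states
rest 'cbcbb' ignored (set empty)
end set {} — state 11 not in

Answer: REJECT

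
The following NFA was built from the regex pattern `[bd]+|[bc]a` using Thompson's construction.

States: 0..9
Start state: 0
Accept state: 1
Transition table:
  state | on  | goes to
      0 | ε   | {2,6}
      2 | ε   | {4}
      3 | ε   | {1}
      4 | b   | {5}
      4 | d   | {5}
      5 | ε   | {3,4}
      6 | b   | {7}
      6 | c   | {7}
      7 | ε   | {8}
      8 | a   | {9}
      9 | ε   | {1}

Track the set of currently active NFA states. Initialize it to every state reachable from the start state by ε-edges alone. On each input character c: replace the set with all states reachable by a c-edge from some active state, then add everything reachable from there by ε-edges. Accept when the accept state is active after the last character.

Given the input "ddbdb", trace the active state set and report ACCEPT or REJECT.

Answer: ACCEPT

Derivation:
start: ε-closure({0}) = {0,2,4,6}
'd' @ 1: {1,3,4,5}  ✓accept
'd' @ 2: {1,3,4,5}  ✓accept
'b' @ 3: {1,3,4,5}  ✓accept
'd' @ 4: {1,3,4,5}  ✓accept
'b' @ 5: {1,3,4,5}  ✓accept
final: {1,3,4,5}; accept 1 in set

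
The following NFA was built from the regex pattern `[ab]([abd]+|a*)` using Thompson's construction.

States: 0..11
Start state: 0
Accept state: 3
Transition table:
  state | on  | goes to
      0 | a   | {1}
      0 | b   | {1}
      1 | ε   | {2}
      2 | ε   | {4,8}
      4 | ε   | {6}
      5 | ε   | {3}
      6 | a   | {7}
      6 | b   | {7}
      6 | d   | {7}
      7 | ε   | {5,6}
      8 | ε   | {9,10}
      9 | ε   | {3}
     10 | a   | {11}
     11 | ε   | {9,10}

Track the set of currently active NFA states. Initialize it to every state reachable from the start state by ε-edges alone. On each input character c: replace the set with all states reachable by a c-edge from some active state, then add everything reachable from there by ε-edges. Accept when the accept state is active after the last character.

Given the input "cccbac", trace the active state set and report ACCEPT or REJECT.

Answer: REJECT

Derivation:
start: ε-closure({0}) = {0}
'c' @ 1: {}  — dead — no transitions
rest 'ccbac' ignored (set empty)
final: {}; accept 3 not in set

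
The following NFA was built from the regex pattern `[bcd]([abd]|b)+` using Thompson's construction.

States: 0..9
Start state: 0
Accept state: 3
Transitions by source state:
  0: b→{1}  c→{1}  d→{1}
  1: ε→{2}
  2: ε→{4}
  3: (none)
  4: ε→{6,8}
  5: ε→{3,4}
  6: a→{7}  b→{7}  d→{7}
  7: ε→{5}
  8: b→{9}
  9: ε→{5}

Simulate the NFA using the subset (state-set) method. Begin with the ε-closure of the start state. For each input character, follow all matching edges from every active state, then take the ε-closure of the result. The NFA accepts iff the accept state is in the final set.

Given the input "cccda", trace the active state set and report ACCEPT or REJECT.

Answer: REJECT

Steps:
initial (ε-close {0}): {0}
'c' @ 1: {1,2,4,6,8}
'c' @ 2: {}  — no active states
rest 'cda' ignored (set empty)
final: {}; accept 3 not in set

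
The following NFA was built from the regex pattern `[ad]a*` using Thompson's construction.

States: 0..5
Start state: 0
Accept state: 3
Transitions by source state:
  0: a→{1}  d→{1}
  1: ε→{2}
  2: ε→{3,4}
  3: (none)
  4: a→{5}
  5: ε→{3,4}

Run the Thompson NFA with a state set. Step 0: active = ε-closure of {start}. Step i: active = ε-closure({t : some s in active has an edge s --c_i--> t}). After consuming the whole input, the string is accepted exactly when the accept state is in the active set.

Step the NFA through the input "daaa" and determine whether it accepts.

Answer: ACCEPT

Derivation:
S₀ = ε-closure({0}) = {0}
'd' @ 1: {1,2,3,4}  [accepting]
'a' @ 2: {3,4,5}  [accepting]
'a' @ 3: {3,4,5}  [accepting]
'a' @ 4: {3,4,5}  [accepting]
final: {3,4,5}; accept 3 in set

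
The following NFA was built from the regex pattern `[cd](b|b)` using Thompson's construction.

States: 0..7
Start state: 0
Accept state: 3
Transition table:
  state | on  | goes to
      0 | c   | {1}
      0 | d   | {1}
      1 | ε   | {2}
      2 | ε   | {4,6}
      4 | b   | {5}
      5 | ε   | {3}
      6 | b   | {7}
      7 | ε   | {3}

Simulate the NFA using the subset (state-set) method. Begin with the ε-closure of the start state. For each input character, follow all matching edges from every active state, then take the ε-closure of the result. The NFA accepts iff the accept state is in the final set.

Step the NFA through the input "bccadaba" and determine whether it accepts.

S₀ = ε-closure({0}) = {0}
'b' @ 1: {}  — state set empty
rest 'ccadaba' ignored (set empty)
end set {} — state 3 not in

Answer: REJECT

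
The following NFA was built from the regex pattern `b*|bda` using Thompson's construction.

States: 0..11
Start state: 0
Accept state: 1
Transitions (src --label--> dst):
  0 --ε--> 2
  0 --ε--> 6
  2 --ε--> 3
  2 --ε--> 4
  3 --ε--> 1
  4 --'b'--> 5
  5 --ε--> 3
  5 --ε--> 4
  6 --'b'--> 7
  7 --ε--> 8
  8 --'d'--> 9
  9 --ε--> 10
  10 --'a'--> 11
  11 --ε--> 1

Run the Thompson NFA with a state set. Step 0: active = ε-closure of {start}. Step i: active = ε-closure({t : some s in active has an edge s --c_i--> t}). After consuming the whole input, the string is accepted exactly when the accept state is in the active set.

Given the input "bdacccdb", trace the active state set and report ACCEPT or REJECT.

Answer: REJECT

Derivation:
S₀ = ε-closure({0}) = {0,1,2,3,4,6}
'b' @ 1: {1,3,4,5,7,8}  [accepting]
'd' @ 2: {9,10}
'a' @ 3: {1,11}  [accepting]
'c' @ 4: {}  — dead — no transitions
rest 'ccdb' ignored (set empty)
after full input: {}  (accept=1 not in)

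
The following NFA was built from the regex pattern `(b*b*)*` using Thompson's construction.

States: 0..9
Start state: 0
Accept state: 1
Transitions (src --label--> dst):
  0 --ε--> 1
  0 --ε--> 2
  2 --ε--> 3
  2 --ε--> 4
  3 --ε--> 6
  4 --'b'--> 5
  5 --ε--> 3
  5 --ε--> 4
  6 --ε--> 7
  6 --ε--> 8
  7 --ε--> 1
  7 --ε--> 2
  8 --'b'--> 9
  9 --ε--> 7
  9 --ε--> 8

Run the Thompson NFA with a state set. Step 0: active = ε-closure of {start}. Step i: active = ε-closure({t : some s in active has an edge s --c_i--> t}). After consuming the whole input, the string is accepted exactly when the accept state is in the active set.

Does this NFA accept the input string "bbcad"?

Answer: REJECT

Steps:
start: ε-closure({0}) = {0,1,2,3,4,6,7,8}
'b' @ 1: {1,2,3,4,5,6,7,8,9}  (accept∈set)
'b' @ 2: {1,2,3,4,5,6,7,8,9}  (accept∈set)
'c' @ 3: {}  — dead — no transitions
rest 'ad' ignored (set empty)
final: {}; accept 1 not in set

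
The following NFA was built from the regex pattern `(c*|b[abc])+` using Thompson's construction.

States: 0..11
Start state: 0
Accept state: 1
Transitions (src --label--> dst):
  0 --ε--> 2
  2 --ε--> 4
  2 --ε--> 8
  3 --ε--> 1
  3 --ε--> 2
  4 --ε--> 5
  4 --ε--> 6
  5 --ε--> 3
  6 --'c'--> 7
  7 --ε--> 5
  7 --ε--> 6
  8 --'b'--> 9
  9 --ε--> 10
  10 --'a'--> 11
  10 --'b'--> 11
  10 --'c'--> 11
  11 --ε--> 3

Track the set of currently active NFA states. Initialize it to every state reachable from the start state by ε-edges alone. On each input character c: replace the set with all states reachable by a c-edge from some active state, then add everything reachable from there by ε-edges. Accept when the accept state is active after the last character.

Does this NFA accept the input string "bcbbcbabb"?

start: ε-closure({0}) = {0,1,2,3,4,5,6,8}
'b' @ 1: {9,10}
'c' @ 2: {1,2,3,4,5,6,8,11}  [accepting]
'b' @ 3: {9,10}
'b' @ 4: {1,2,3,4,5,6,8,11}  [accepting]
'c' @ 5: {1,2,3,4,5,6,7,8}  [accepting]
'b' @ 6: {9,10}
'a' @ 7: {1,2,3,4,5,6,8,11}  [accepting]
'b' @ 8: {9,10}
'b' @ 9: {1,2,3,4,5,6,8,11}  [accepting]
end set {1,2,3,4,5,6,8,11} — state 1 in

Answer: ACCEPT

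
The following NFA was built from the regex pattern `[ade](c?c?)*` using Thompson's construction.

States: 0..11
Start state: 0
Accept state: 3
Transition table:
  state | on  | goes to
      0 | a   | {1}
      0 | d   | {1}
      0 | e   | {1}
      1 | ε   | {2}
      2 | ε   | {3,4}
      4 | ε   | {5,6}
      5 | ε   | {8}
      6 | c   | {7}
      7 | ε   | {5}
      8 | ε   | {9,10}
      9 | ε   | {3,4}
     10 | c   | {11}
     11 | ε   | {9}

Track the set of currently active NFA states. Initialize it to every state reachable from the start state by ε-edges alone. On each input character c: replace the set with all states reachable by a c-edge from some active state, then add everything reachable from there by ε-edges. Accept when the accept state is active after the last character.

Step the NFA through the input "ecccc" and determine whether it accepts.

S₀ = ε-closure({0}) = {0}
'e' @ 1: {1,2,3,4,5,6,8,9,10}  [accepting]
'c' @ 2: {3,4,5,6,7,8,9,10,11}  [accepting]
'c' @ 3: {3,4,5,6,7,8,9,10,11}  [accepting]
'c' @ 4: {3,4,5,6,7,8,9,10,11}  [accepting]
'c' @ 5: {3,4,5,6,7,8,9,10,11}  [accepting]
end set {3,4,5,6,7,8,9,10,11} — state 3 in

Answer: ACCEPT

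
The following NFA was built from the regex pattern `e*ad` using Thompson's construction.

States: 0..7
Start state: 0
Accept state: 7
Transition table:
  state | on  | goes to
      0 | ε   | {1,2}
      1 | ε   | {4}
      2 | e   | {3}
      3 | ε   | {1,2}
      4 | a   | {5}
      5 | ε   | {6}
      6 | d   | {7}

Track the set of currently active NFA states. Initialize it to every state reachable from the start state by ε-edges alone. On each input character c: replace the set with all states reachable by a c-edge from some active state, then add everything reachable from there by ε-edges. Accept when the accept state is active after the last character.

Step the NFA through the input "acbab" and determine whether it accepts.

Answer: REJECT

Steps:
initial (ε-close {0}): {0,1,2,4}
'a' @ 1: {5,6}
'c' @ 2: {}  — state set empty
rest 'bab' ignored (set empty)
end set {} — state 7 not in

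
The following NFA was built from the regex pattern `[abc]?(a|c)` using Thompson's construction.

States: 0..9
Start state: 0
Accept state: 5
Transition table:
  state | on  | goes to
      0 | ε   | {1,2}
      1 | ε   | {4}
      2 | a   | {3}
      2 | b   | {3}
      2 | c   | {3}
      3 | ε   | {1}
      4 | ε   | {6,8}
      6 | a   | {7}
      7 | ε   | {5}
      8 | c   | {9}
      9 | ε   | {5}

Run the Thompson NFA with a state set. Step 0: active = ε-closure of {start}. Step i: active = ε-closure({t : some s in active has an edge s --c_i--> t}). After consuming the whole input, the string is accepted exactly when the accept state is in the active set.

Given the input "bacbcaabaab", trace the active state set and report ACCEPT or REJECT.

Answer: REJECT

Trace:
start: ε-closure({0}) = {0,1,2,4,6,8}
'b' @ 1: {1,3,4,6,8}
'a' @ 2: {5,7}  (accept∈set)
'c' @ 3: {}  — state set empty
rest 'bcaabaab' ignored (set empty)
after full input: {}  (accept=5 not in)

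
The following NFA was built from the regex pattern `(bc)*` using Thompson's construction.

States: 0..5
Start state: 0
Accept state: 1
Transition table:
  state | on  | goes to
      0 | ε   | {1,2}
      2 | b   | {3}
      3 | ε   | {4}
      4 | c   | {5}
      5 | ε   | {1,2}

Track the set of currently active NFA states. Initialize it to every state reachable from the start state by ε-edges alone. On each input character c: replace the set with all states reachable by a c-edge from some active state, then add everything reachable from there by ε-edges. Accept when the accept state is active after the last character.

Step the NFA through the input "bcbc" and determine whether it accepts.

start: ε-closure({0}) = {0,1,2}
'b' @ 1: {3,4}
'c' @ 2: {1,2,5}  ✓accept
'b' @ 3: {3,4}
'c' @ 4: {1,2,5}  ✓accept
final: {1,2,5}; accept 1 in set

Answer: ACCEPT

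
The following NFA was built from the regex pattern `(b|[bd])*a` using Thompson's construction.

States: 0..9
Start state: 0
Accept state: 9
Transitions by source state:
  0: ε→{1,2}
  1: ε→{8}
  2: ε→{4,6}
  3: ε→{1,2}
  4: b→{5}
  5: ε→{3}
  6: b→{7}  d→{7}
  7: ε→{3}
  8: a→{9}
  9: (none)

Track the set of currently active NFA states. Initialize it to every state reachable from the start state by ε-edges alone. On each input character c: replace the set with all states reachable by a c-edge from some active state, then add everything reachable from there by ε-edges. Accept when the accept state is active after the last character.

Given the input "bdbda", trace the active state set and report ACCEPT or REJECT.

Answer: ACCEPT

Trace:
S₀ = ε-closure({0}) = {0,1,2,4,6,8}
'b' @ 1: {1,2,3,4,5,6,7,8}
'd' @ 2: {1,2,3,4,6,7,8}
'b' @ 3: {1,2,3,4,5,6,7,8}
'd' @ 4: {1,2,3,4,6,7,8}
'a' @ 5: {9}  [accepting]
after full input: {9}  (accept=9 in)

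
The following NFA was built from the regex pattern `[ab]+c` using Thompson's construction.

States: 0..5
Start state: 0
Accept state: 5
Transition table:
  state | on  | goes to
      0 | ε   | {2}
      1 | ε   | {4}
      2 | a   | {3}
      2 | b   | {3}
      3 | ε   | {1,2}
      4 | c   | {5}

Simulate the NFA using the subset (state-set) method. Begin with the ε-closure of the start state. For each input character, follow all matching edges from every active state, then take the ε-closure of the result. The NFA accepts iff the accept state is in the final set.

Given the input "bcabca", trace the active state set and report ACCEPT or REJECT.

Answer: REJECT

Derivation:
initial (ε-close {0}): {0,2}
'b' @ 1: {1,2,3,4}
'c' @ 2: {5}  ✓accept
'a' @ 3: {}  — dead — no transitions
rest 'bca' ignored (set empty)
final: {}; accept 5 not in set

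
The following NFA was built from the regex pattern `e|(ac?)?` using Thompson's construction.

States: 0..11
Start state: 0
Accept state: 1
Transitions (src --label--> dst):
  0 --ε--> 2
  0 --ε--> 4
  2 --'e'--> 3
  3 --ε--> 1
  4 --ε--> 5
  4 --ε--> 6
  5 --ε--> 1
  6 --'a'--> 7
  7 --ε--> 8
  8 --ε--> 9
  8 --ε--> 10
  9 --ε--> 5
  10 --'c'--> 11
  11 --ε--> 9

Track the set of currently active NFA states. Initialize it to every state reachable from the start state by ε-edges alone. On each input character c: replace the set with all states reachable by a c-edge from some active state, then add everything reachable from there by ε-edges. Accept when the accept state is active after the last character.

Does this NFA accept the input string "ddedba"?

Answer: REJECT

Steps:
start: ε-closure({0}) = {0,1,2,4,5,6}
'd' @ 1: {}  — no active states
rest 'dedba' ignored (set empty)
end set {} — state 1 not in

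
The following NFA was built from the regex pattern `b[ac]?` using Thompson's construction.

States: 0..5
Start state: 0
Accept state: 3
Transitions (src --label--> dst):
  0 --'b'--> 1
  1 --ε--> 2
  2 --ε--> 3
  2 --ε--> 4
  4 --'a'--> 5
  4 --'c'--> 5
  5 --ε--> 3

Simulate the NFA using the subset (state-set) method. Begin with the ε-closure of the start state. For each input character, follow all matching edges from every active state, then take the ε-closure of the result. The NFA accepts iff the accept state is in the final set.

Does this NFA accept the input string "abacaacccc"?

S₀ = ε-closure({0}) = {0}
'a' @ 1: {}  — state set empty
rest 'bacaacccc' ignored (set empty)
end set {} — state 3 not in

Answer: REJECT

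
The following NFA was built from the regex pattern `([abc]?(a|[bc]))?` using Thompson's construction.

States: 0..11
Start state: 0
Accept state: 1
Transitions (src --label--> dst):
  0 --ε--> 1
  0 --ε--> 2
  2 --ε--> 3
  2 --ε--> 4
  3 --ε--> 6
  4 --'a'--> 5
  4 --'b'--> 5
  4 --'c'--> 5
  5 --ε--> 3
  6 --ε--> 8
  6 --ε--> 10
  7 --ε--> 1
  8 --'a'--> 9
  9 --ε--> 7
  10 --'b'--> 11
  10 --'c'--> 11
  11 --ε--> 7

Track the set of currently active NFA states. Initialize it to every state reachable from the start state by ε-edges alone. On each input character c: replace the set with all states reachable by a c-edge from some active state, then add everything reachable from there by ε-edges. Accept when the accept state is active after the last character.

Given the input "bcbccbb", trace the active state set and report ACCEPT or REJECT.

initial (ε-close {0}): {0,1,2,3,4,6,8,10}
'b' @ 1: {1,3,5,6,7,8,10,11}  ✓accept
'c' @ 2: {1,7,11}  ✓accept
'b' @ 3: {}  — no active states
rest 'ccbb' ignored (set empty)
end set {} — state 1 not in

Answer: REJECT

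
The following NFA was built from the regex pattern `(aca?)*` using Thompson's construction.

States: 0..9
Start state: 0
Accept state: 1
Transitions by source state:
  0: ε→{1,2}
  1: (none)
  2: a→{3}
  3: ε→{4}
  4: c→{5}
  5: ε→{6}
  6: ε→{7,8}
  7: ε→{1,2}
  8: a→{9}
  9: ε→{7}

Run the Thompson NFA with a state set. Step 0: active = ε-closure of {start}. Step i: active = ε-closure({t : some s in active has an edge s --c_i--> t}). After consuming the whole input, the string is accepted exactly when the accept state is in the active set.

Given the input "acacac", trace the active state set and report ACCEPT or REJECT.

Answer: ACCEPT

Steps:
initial (ε-close {0}): {0,1,2}
'a' @ 1: {3,4}
'c' @ 2: {1,2,5,6,7,8}  (accept∈set)
'a' @ 3: {1,2,3,4,7,9}  (accept∈set)
'c' @ 4: {1,2,5,6,7,8}  (accept∈set)
'a' @ 5: {1,2,3,4,7,9}  (accept∈set)
'c' @ 6: {1,2,5,6,7,8}  (accept∈set)
after full input: {1,2,5,6,7,8}  (accept=1 in)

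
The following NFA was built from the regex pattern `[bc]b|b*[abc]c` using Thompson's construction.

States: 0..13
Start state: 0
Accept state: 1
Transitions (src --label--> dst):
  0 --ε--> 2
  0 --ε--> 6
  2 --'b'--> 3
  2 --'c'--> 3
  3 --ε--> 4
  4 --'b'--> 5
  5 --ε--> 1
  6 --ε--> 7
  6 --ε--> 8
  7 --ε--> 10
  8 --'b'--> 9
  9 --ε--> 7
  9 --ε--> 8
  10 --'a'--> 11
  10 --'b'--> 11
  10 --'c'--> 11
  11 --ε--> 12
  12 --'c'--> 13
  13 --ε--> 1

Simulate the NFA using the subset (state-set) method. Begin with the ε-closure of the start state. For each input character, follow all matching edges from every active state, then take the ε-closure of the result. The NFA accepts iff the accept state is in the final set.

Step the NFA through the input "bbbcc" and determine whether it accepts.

initial (ε-close {0}): {0,2,6,7,8,10}
'b' @ 1: {3,4,7,8,9,10,11,12}
'b' @ 2: {1,5,7,8,9,10,11,12}  (accept∈set)
'b' @ 3: {7,8,9,10,11,12}
'c' @ 4: {1,11,12,13}  (accept∈set)
'c' @ 5: {1,13}  (accept∈set)
final: {1,13}; accept 1 in set

Answer: ACCEPT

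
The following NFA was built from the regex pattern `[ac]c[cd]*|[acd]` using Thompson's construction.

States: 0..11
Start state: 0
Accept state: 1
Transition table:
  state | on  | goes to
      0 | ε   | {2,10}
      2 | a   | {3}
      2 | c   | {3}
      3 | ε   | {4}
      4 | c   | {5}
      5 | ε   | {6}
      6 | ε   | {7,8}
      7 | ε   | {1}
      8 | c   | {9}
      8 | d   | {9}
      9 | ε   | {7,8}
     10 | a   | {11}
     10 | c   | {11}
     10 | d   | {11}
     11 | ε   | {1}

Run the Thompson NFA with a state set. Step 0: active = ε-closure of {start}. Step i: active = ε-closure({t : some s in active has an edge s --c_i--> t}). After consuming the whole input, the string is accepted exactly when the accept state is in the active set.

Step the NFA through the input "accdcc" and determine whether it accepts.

S₀ = ε-closure({0}) = {0,2,10}
'a' @ 1: {1,3,4,11}  (accept∈set)
'c' @ 2: {1,5,6,7,8}  (accept∈set)
'c' @ 3: {1,7,8,9}  (accept∈set)
'd' @ 4: {1,7,8,9}  (accept∈set)
'c' @ 5: {1,7,8,9}  (accept∈set)
'c' @ 6: {1,7,8,9}  (accept∈set)
end set {1,7,8,9} — state 1 in

Answer: ACCEPT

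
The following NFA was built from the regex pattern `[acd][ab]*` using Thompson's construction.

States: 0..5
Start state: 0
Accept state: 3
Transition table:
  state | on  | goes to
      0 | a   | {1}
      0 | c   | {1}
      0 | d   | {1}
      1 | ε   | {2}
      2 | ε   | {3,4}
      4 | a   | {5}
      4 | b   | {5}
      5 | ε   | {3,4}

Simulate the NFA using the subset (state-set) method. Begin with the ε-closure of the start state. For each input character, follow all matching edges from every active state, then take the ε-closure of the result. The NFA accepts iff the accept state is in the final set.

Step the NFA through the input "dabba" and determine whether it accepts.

S₀ = ε-closure({0}) = {0}
'd' @ 1: {1,2,3,4}  ✓accept
'a' @ 2: {3,4,5}  ✓accept
'b' @ 3: {3,4,5}  ✓accept
'b' @ 4: {3,4,5}  ✓accept
'a' @ 5: {3,4,5}  ✓accept
final: {3,4,5}; accept 3 in set

Answer: ACCEPT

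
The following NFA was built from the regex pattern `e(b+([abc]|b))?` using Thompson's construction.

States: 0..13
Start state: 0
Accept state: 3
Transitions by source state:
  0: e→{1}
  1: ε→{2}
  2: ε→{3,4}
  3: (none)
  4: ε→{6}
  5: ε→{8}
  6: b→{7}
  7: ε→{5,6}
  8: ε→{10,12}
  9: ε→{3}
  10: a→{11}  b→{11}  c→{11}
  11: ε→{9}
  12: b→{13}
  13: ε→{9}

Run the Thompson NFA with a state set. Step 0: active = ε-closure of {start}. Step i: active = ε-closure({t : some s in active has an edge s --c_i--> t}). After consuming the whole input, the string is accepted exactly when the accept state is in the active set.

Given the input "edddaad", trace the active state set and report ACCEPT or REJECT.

Answer: REJECT

Trace:
initial (ε-close {0}): {0}
'e' @ 1: {1,2,3,4,6}  ✓accept
'd' @ 2: {}  — state set empty
rest 'ddaad' ignored (set empty)
final: {}; accept 3 not in set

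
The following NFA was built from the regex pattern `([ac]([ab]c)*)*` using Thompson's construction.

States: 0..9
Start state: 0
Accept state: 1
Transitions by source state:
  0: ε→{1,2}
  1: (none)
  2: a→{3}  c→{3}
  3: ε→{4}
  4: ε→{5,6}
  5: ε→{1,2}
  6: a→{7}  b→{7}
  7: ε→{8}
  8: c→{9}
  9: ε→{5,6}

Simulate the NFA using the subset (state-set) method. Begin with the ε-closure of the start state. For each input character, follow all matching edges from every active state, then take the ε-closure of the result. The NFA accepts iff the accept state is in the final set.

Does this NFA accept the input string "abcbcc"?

initial (ε-close {0}): {0,1,2}
'a' @ 1: {1,2,3,4,5,6}  ✓accept
'b' @ 2: {7,8}
'c' @ 3: {1,2,5,6,9}  ✓accept
'b' @ 4: {7,8}
'c' @ 5: {1,2,5,6,9}  ✓accept
'c' @ 6: {1,2,3,4,5,6}  ✓accept
after full input: {1,2,3,4,5,6}  (accept=1 in)

Answer: ACCEPT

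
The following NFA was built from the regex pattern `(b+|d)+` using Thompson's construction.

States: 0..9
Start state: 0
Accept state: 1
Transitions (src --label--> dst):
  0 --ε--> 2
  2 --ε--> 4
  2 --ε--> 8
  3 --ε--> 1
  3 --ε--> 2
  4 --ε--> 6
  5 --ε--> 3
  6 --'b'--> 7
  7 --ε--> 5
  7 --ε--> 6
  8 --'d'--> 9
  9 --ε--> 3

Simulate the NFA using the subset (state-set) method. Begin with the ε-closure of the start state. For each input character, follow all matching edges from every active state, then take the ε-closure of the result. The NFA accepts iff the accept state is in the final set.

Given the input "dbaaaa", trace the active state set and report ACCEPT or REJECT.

initial (ε-close {0}): {0,2,4,6,8}
'd' @ 1: {1,2,3,4,6,8,9}  [accepting]
'b' @ 2: {1,2,3,4,5,6,7,8}  [accepting]
'a' @ 3: {}  — dead — no transitions
rest 'aaa' ignored (set empty)
after full input: {}  (accept=1 not in)

Answer: REJECT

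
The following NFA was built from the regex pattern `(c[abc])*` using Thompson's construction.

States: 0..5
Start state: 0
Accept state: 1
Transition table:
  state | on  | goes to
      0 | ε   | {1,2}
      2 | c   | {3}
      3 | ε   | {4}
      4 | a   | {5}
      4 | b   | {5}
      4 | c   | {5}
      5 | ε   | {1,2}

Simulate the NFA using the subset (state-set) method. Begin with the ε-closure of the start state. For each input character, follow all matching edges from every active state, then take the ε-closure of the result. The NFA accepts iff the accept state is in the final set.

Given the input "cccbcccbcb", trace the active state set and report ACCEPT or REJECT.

Answer: ACCEPT

Derivation:
initial (ε-close {0}): {0,1,2}
'c' @ 1: {3,4}
'c' @ 2: {1,2,5}  [accepting]
'c' @ 3: {3,4}
'b' @ 4: {1,2,5}  [accepting]
'c' @ 5: {3,4}
'c' @ 6: {1,2,5}  [accepting]
'c' @ 7: {3,4}
'b' @ 8: {1,2,5}  [accepting]
'c' @ 9: {3,4}
'b' @ 10: {1,2,5}  [accepting]
end set {1,2,5} — state 1 in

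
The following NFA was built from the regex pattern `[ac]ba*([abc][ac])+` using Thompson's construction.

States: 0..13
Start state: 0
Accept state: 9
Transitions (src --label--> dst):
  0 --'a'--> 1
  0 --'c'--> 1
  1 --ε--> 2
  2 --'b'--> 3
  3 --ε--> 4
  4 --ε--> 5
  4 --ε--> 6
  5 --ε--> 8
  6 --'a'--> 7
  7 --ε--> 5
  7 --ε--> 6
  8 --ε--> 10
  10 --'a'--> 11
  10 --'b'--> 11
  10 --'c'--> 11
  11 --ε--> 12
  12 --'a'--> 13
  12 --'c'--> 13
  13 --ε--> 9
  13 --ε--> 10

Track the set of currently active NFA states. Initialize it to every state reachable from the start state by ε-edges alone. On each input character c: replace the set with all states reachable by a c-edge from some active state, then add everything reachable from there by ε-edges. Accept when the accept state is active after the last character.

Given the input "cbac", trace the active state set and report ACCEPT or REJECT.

Answer: ACCEPT

Steps:
initial (ε-close {0}): {0}
'c' @ 1: {1,2}
'b' @ 2: {3,4,5,6,8,10}
'a' @ 3: {5,6,7,8,10,11,12}
'c' @ 4: {9,10,11,12,13}  ✓accept
end set {9,10,11,12,13} — state 9 in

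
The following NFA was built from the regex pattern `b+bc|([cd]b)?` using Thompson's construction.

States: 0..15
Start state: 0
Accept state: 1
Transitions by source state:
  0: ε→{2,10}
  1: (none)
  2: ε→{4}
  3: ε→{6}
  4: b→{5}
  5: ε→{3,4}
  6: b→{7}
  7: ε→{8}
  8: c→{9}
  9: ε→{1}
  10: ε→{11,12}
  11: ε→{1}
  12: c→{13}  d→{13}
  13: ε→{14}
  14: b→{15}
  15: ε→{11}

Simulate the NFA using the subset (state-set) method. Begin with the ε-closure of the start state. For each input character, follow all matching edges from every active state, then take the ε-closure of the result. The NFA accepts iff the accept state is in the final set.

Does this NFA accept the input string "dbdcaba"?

Answer: REJECT

Steps:
initial (ε-close {0}): {0,1,2,4,10,11,12}
'd' @ 1: {13,14}
'b' @ 2: {1,11,15}  ✓accept
'd' @ 3: {}  — no active states
rest 'caba' ignored (set empty)
final: {}; accept 1 not in set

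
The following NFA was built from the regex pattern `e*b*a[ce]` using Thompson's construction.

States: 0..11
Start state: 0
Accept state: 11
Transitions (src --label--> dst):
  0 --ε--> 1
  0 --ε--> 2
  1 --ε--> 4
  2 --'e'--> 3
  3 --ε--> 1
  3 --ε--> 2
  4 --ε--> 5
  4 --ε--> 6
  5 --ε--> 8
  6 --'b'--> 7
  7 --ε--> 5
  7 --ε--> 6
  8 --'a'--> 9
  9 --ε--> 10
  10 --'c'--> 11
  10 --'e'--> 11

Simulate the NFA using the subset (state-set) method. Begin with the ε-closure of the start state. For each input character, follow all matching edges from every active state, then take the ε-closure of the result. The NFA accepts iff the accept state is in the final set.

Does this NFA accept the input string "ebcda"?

S₀ = ε-closure({0}) = {0,1,2,4,5,6,8}
'e' @ 1: {1,2,3,4,5,6,8}
'b' @ 2: {5,6,7,8}
'c' @ 3: {}  — state set empty
rest 'da' ignored (set empty)
final: {}; accept 11 not in set

Answer: REJECT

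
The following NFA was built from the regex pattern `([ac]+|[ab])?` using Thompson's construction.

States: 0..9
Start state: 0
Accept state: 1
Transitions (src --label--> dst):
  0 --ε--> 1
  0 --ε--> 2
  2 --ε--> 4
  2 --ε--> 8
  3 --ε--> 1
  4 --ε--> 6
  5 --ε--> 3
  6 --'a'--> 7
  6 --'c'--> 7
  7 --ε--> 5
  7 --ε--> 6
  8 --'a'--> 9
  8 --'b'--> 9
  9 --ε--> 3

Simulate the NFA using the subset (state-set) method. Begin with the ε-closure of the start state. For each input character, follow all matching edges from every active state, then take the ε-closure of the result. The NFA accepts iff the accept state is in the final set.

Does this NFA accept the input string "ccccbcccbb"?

Answer: REJECT

Steps:
initial (ε-close {0}): {0,1,2,4,6,8}
'c' @ 1: {1,3,5,6,7}  ✓accept
'c' @ 2: {1,3,5,6,7}  ✓accept
'c' @ 3: {1,3,5,6,7}  ✓accept
'c' @ 4: {1,3,5,6,7}  ✓accept
'b' @ 5: {}  — no active states
rest 'cccbb' ignored (set empty)
after full input: {}  (accept=1 not in)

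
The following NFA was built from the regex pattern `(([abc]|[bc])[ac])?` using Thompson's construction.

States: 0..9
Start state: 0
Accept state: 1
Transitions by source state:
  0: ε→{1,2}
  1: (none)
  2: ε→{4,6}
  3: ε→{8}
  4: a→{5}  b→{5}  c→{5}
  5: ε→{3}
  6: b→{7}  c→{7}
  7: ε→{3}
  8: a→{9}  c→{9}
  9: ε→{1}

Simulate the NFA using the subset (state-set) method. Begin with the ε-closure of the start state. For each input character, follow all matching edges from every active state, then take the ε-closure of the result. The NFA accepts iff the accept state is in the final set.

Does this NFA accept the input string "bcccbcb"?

Answer: REJECT

Steps:
S₀ = ε-closure({0}) = {0,1,2,4,6}
'b' @ 1: {3,5,7,8}
'c' @ 2: {1,9}  (accept∈set)
'c' @ 3: {}  — dead — no transitions
rest 'cbcb' ignored (set empty)
after full input: {}  (accept=1 not in)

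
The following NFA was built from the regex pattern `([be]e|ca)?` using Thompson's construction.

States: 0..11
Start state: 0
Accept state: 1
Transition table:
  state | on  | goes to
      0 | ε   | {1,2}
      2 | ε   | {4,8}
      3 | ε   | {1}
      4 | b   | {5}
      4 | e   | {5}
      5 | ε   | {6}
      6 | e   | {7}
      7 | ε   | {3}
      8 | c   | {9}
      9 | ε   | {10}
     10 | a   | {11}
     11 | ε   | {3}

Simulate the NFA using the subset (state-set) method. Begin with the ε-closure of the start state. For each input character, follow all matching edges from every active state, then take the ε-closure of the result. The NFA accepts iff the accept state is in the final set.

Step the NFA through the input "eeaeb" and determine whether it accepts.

Answer: REJECT

Steps:
start: ε-closure({0}) = {0,1,2,4,8}
'e' @ 1: {5,6}
'e' @ 2: {1,3,7}  ✓accept
'a' @ 3: {}  — dead — no transitions
rest 'eb' ignored (set empty)
after full input: {}  (accept=1 not in)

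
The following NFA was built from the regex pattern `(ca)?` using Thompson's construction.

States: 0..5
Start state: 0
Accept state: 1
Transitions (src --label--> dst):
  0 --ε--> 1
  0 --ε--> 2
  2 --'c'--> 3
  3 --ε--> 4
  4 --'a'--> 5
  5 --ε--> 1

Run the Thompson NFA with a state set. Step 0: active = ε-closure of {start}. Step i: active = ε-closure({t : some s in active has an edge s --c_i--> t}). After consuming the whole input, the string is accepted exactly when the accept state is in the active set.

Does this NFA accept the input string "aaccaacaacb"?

initial (ε-close {0}): {0,1,2}
'a' @ 1: {}  — state set empty
rest 'accaacaacb' ignored (set empty)
after full input: {}  (accept=1 not in)

Answer: REJECT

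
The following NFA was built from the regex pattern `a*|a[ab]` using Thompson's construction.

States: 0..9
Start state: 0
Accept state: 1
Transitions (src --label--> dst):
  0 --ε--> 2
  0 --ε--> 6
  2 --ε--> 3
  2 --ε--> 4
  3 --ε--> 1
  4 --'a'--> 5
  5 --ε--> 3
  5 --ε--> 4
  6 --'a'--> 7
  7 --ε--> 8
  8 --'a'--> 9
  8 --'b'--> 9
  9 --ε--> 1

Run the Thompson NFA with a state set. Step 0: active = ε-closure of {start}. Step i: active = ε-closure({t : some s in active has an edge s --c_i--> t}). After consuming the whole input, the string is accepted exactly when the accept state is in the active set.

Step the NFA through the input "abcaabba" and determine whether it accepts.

initial (ε-close {0}): {0,1,2,3,4,6}
'a' @ 1: {1,3,4,5,7,8}  [accepting]
'b' @ 2: {1,9}  [accepting]
'c' @ 3: {}  — no active states
rest 'aabba' ignored (set empty)
final: {}; accept 1 not in set

Answer: REJECT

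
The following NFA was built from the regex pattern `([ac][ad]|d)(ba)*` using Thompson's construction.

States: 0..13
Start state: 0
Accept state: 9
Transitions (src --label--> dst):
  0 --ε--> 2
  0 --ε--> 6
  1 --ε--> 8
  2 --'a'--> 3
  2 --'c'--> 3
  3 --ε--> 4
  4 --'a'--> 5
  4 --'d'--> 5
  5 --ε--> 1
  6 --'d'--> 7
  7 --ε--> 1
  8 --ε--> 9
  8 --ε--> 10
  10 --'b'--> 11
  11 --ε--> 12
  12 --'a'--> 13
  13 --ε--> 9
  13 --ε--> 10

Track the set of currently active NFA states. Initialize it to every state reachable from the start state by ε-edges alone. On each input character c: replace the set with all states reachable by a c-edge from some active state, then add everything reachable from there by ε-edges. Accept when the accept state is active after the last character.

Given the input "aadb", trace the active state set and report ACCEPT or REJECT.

initial (ε-close {0}): {0,2,6}
'a' @ 1: {3,4}
'a' @ 2: {1,5,8,9,10}  [accepting]
'd' @ 3: {}  — state set empty
rest 'b' ignored (set empty)
final: {}; accept 9 not in set

Answer: REJECT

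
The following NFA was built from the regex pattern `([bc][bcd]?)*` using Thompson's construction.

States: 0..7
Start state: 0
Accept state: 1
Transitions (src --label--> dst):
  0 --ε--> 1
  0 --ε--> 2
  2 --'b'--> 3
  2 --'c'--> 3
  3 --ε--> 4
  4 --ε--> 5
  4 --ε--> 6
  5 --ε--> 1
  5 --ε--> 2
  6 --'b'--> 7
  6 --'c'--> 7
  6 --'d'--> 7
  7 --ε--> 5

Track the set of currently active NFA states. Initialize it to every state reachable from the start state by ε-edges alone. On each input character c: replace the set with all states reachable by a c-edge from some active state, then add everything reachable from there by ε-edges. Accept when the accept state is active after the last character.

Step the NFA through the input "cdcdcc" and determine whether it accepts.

Answer: ACCEPT

Trace:
start: ε-closure({0}) = {0,1,2}
'c' @ 1: {1,2,3,4,5,6}  ✓accept
'd' @ 2: {1,2,5,7}  ✓accept
'c' @ 3: {1,2,3,4,5,6}  ✓accept
'd' @ 4: {1,2,5,7}  ✓accept
'c' @ 5: {1,2,3,4,5,6}  ✓accept
'c' @ 6: {1,2,3,4,5,6,7}  ✓accept
final: {1,2,3,4,5,6,7}; accept 1 in set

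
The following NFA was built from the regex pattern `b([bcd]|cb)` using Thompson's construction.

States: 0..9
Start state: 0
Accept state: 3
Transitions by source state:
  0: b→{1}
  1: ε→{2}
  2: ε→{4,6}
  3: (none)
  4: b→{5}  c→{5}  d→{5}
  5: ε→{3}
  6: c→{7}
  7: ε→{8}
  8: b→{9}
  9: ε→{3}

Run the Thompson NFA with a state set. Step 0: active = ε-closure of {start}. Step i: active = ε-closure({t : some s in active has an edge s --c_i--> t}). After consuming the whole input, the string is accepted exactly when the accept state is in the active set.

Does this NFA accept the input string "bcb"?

Answer: ACCEPT

Trace:
initial (ε-close {0}): {0}
'b' @ 1: {1,2,4,6}
'c' @ 2: {3,5,7,8}  ✓accept
'b' @ 3: {3,9}  ✓accept
end set {3,9} — state 3 in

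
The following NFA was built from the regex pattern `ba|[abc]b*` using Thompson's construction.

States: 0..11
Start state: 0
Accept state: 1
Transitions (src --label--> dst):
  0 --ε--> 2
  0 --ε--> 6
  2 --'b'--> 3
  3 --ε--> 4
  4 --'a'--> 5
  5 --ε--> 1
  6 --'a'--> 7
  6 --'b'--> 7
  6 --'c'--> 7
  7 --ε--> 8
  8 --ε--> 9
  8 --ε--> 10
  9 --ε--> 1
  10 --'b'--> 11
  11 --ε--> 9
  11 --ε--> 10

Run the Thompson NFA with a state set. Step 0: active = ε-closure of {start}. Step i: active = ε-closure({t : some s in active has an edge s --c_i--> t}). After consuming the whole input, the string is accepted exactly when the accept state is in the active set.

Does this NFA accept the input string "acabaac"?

S₀ = ε-closure({0}) = {0,2,6}
'a' @ 1: {1,7,8,9,10}  ✓accept
'c' @ 2: {}  — dead — no transitions
rest 'abaac' ignored (set empty)
after full input: {}  (accept=1 not in)

Answer: REJECT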